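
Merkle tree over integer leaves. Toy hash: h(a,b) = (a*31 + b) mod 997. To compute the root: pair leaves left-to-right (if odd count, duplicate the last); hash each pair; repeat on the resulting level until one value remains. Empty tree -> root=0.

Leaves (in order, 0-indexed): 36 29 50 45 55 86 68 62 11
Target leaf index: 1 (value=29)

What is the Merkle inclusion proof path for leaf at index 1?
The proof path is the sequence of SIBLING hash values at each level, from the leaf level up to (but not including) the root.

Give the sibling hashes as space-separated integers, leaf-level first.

Answer: 36 598 862 531

Derivation:
L0 (leaves): [36, 29, 50, 45, 55, 86, 68, 62, 11], target index=1
L1: h(36,29)=(36*31+29)%997=148 [pair 0] h(50,45)=(50*31+45)%997=598 [pair 1] h(55,86)=(55*31+86)%997=794 [pair 2] h(68,62)=(68*31+62)%997=176 [pair 3] h(11,11)=(11*31+11)%997=352 [pair 4] -> [148, 598, 794, 176, 352]
  Sibling for proof at L0: 36
L2: h(148,598)=(148*31+598)%997=201 [pair 0] h(794,176)=(794*31+176)%997=862 [pair 1] h(352,352)=(352*31+352)%997=297 [pair 2] -> [201, 862, 297]
  Sibling for proof at L1: 598
L3: h(201,862)=(201*31+862)%997=114 [pair 0] h(297,297)=(297*31+297)%997=531 [pair 1] -> [114, 531]
  Sibling for proof at L2: 862
L4: h(114,531)=(114*31+531)%997=77 [pair 0] -> [77]
  Sibling for proof at L3: 531
Root: 77
Proof path (sibling hashes from leaf to root): [36, 598, 862, 531]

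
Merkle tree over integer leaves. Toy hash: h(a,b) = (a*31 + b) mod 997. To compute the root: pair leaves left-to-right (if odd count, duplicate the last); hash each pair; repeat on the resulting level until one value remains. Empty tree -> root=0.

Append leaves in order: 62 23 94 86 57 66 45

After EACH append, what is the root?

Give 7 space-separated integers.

After append 62 (leaves=[62]):
  L0: [62]
  root=62
After append 23 (leaves=[62, 23]):
  L0: [62, 23]
  L1: h(62,23)=(62*31+23)%997=948 -> [948]
  root=948
After append 94 (leaves=[62, 23, 94]):
  L0: [62, 23, 94]
  L1: h(62,23)=(62*31+23)%997=948 h(94,94)=(94*31+94)%997=17 -> [948, 17]
  L2: h(948,17)=(948*31+17)%997=492 -> [492]
  root=492
After append 86 (leaves=[62, 23, 94, 86]):
  L0: [62, 23, 94, 86]
  L1: h(62,23)=(62*31+23)%997=948 h(94,86)=(94*31+86)%997=9 -> [948, 9]
  L2: h(948,9)=(948*31+9)%997=484 -> [484]
  root=484
After append 57 (leaves=[62, 23, 94, 86, 57]):
  L0: [62, 23, 94, 86, 57]
  L1: h(62,23)=(62*31+23)%997=948 h(94,86)=(94*31+86)%997=9 h(57,57)=(57*31+57)%997=827 -> [948, 9, 827]
  L2: h(948,9)=(948*31+9)%997=484 h(827,827)=(827*31+827)%997=542 -> [484, 542]
  L3: h(484,542)=(484*31+542)%997=591 -> [591]
  root=591
After append 66 (leaves=[62, 23, 94, 86, 57, 66]):
  L0: [62, 23, 94, 86, 57, 66]
  L1: h(62,23)=(62*31+23)%997=948 h(94,86)=(94*31+86)%997=9 h(57,66)=(57*31+66)%997=836 -> [948, 9, 836]
  L2: h(948,9)=(948*31+9)%997=484 h(836,836)=(836*31+836)%997=830 -> [484, 830]
  L3: h(484,830)=(484*31+830)%997=879 -> [879]
  root=879
After append 45 (leaves=[62, 23, 94, 86, 57, 66, 45]):
  L0: [62, 23, 94, 86, 57, 66, 45]
  L1: h(62,23)=(62*31+23)%997=948 h(94,86)=(94*31+86)%997=9 h(57,66)=(57*31+66)%997=836 h(45,45)=(45*31+45)%997=443 -> [948, 9, 836, 443]
  L2: h(948,9)=(948*31+9)%997=484 h(836,443)=(836*31+443)%997=437 -> [484, 437]
  L3: h(484,437)=(484*31+437)%997=486 -> [486]
  root=486

Answer: 62 948 492 484 591 879 486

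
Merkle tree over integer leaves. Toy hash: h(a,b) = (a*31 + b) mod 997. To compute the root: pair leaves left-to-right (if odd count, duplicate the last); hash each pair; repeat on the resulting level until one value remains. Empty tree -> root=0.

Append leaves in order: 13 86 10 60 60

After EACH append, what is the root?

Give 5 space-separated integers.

Answer: 13 489 524 574 471

Derivation:
After append 13 (leaves=[13]):
  L0: [13]
  root=13
After append 86 (leaves=[13, 86]):
  L0: [13, 86]
  L1: h(13,86)=(13*31+86)%997=489 -> [489]
  root=489
After append 10 (leaves=[13, 86, 10]):
  L0: [13, 86, 10]
  L1: h(13,86)=(13*31+86)%997=489 h(10,10)=(10*31+10)%997=320 -> [489, 320]
  L2: h(489,320)=(489*31+320)%997=524 -> [524]
  root=524
After append 60 (leaves=[13, 86, 10, 60]):
  L0: [13, 86, 10, 60]
  L1: h(13,86)=(13*31+86)%997=489 h(10,60)=(10*31+60)%997=370 -> [489, 370]
  L2: h(489,370)=(489*31+370)%997=574 -> [574]
  root=574
After append 60 (leaves=[13, 86, 10, 60, 60]):
  L0: [13, 86, 10, 60, 60]
  L1: h(13,86)=(13*31+86)%997=489 h(10,60)=(10*31+60)%997=370 h(60,60)=(60*31+60)%997=923 -> [489, 370, 923]
  L2: h(489,370)=(489*31+370)%997=574 h(923,923)=(923*31+923)%997=623 -> [574, 623]
  L3: h(574,623)=(574*31+623)%997=471 -> [471]
  root=471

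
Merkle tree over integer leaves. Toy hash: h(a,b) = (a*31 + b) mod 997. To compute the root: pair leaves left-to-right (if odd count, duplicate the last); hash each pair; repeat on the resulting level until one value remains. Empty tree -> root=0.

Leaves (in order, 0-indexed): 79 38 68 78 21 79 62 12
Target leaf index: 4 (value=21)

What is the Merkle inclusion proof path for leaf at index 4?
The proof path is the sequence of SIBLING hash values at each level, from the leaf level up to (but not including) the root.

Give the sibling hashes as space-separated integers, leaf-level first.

Answer: 79 937 520

Derivation:
L0 (leaves): [79, 38, 68, 78, 21, 79, 62, 12], target index=4
L1: h(79,38)=(79*31+38)%997=493 [pair 0] h(68,78)=(68*31+78)%997=192 [pair 1] h(21,79)=(21*31+79)%997=730 [pair 2] h(62,12)=(62*31+12)%997=937 [pair 3] -> [493, 192, 730, 937]
  Sibling for proof at L0: 79
L2: h(493,192)=(493*31+192)%997=520 [pair 0] h(730,937)=(730*31+937)%997=636 [pair 1] -> [520, 636]
  Sibling for proof at L1: 937
L3: h(520,636)=(520*31+636)%997=804 [pair 0] -> [804]
  Sibling for proof at L2: 520
Root: 804
Proof path (sibling hashes from leaf to root): [79, 937, 520]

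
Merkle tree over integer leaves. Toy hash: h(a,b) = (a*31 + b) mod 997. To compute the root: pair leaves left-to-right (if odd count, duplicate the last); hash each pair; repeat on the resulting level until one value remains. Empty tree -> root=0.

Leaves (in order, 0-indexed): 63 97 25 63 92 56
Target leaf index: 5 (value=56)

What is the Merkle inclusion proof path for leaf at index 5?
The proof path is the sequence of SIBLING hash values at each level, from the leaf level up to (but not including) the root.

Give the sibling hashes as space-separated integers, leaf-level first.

L0 (leaves): [63, 97, 25, 63, 92, 56], target index=5
L1: h(63,97)=(63*31+97)%997=56 [pair 0] h(25,63)=(25*31+63)%997=838 [pair 1] h(92,56)=(92*31+56)%997=914 [pair 2] -> [56, 838, 914]
  Sibling for proof at L0: 92
L2: h(56,838)=(56*31+838)%997=580 [pair 0] h(914,914)=(914*31+914)%997=335 [pair 1] -> [580, 335]
  Sibling for proof at L1: 914
L3: h(580,335)=(580*31+335)%997=369 [pair 0] -> [369]
  Sibling for proof at L2: 580
Root: 369
Proof path (sibling hashes from leaf to root): [92, 914, 580]

Answer: 92 914 580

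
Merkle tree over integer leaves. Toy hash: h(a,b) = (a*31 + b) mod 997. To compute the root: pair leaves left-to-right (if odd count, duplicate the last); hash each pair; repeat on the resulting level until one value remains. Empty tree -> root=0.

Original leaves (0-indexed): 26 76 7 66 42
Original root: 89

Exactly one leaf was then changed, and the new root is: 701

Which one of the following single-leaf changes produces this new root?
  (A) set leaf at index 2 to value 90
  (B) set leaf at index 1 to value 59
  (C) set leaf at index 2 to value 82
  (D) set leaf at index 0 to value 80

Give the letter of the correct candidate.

Original leaves: [26, 76, 7, 66, 42]
Target new root: 701
Try each candidate change and compute the resulting root:
Candidate A: set leaf[2] = 90 -> leaves = [26, 76, 90, 66, 42]
  L0: [26, 76, 90, 66, 42]
  L1: h(26,76)=(26*31+76)%997=882 h(90,66)=(90*31+66)%997=862 h(42,42)=(42*31+42)%997=347 -> [882, 862, 347]
  L2: h(882,862)=(882*31+862)%997=288 h(347,347)=(347*31+347)%997=137 -> [288, 137]
  L3: h(288,137)=(288*31+137)%997=92 -> [92]
  root = 92 != target 701
Candidate B: set leaf[1] = 59 -> leaves = [26, 59, 7, 66, 42]
  L0: [26, 59, 7, 66, 42]
  L1: h(26,59)=(26*31+59)%997=865 h(7,66)=(7*31+66)%997=283 h(42,42)=(42*31+42)%997=347 -> [865, 283, 347]
  L2: h(865,283)=(865*31+283)%997=179 h(347,347)=(347*31+347)%997=137 -> [179, 137]
  L3: h(179,137)=(179*31+137)%997=701 -> [701]
  root = 701 == target 701  ** MATCH **
Candidate C: set leaf[2] = 82 -> leaves = [26, 76, 82, 66, 42]
  L0: [26, 76, 82, 66, 42]
  L1: h(26,76)=(26*31+76)%997=882 h(82,66)=(82*31+66)%997=614 h(42,42)=(42*31+42)%997=347 -> [882, 614, 347]
  L2: h(882,614)=(882*31+614)%997=40 h(347,347)=(347*31+347)%997=137 -> [40, 137]
  L3: h(40,137)=(40*31+137)%997=380 -> [380]
  root = 380 != target 701
Candidate D: set leaf[0] = 80 -> leaves = [80, 76, 7, 66, 42]
  L0: [80, 76, 7, 66, 42]
  L1: h(80,76)=(80*31+76)%997=562 h(7,66)=(7*31+66)%997=283 h(42,42)=(42*31+42)%997=347 -> [562, 283, 347]
  L2: h(562,283)=(562*31+283)%997=756 h(347,347)=(347*31+347)%997=137 -> [756, 137]
  L3: h(756,137)=(756*31+137)%997=642 -> [642]
  root = 642 != target 701
Candidate B produces the target root.

Answer: B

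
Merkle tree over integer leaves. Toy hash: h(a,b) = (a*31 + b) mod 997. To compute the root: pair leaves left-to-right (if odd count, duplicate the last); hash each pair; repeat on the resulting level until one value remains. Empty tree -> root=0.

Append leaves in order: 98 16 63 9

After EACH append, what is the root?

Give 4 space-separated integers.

Answer: 98 63 978 924

Derivation:
After append 98 (leaves=[98]):
  L0: [98]
  root=98
After append 16 (leaves=[98, 16]):
  L0: [98, 16]
  L1: h(98,16)=(98*31+16)%997=63 -> [63]
  root=63
After append 63 (leaves=[98, 16, 63]):
  L0: [98, 16, 63]
  L1: h(98,16)=(98*31+16)%997=63 h(63,63)=(63*31+63)%997=22 -> [63, 22]
  L2: h(63,22)=(63*31+22)%997=978 -> [978]
  root=978
After append 9 (leaves=[98, 16, 63, 9]):
  L0: [98, 16, 63, 9]
  L1: h(98,16)=(98*31+16)%997=63 h(63,9)=(63*31+9)%997=965 -> [63, 965]
  L2: h(63,965)=(63*31+965)%997=924 -> [924]
  root=924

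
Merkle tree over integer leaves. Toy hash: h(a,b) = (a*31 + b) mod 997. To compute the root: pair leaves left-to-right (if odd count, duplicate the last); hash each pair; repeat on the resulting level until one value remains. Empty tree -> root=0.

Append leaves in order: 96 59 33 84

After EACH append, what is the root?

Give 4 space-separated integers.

Answer: 96 44 426 477

Derivation:
After append 96 (leaves=[96]):
  L0: [96]
  root=96
After append 59 (leaves=[96, 59]):
  L0: [96, 59]
  L1: h(96,59)=(96*31+59)%997=44 -> [44]
  root=44
After append 33 (leaves=[96, 59, 33]):
  L0: [96, 59, 33]
  L1: h(96,59)=(96*31+59)%997=44 h(33,33)=(33*31+33)%997=59 -> [44, 59]
  L2: h(44,59)=(44*31+59)%997=426 -> [426]
  root=426
After append 84 (leaves=[96, 59, 33, 84]):
  L0: [96, 59, 33, 84]
  L1: h(96,59)=(96*31+59)%997=44 h(33,84)=(33*31+84)%997=110 -> [44, 110]
  L2: h(44,110)=(44*31+110)%997=477 -> [477]
  root=477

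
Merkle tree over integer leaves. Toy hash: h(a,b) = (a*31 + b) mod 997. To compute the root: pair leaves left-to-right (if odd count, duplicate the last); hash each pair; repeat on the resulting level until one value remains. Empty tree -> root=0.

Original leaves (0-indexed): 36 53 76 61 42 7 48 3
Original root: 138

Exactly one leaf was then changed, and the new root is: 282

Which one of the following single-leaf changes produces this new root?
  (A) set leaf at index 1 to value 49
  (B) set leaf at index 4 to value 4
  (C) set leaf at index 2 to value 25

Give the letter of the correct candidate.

Original leaves: [36, 53, 76, 61, 42, 7, 48, 3]
Target new root: 282
Try each candidate change and compute the resulting root:
Candidate A: set leaf[1] = 49 -> leaves = [36, 49, 76, 61, 42, 7, 48, 3]
  L0: [36, 49, 76, 61, 42, 7, 48, 3]
  L1: h(36,49)=(36*31+49)%997=168 h(76,61)=(76*31+61)%997=423 h(42,7)=(42*31+7)%997=312 h(48,3)=(48*31+3)%997=494 -> [168, 423, 312, 494]
  L2: h(168,423)=(168*31+423)%997=646 h(312,494)=(312*31+494)%997=196 -> [646, 196]
  L3: h(646,196)=(646*31+196)%997=282 -> [282]
  root = 282 == target 282  ** MATCH **
Candidate B: set leaf[4] = 4 -> leaves = [36, 53, 76, 61, 4, 7, 48, 3]
  L0: [36, 53, 76, 61, 4, 7, 48, 3]
  L1: h(36,53)=(36*31+53)%997=172 h(76,61)=(76*31+61)%997=423 h(4,7)=(4*31+7)%997=131 h(48,3)=(48*31+3)%997=494 -> [172, 423, 131, 494]
  L2: h(172,423)=(172*31+423)%997=770 h(131,494)=(131*31+494)%997=567 -> [770, 567]
  L3: h(770,567)=(770*31+567)%997=509 -> [509]
  root = 509 != target 282
Candidate C: set leaf[2] = 25 -> leaves = [36, 53, 25, 61, 42, 7, 48, 3]
  L0: [36, 53, 25, 61, 42, 7, 48, 3]
  L1: h(36,53)=(36*31+53)%997=172 h(25,61)=(25*31+61)%997=836 h(42,7)=(42*31+7)%997=312 h(48,3)=(48*31+3)%997=494 -> [172, 836, 312, 494]
  L2: h(172,836)=(172*31+836)%997=186 h(312,494)=(312*31+494)%997=196 -> [186, 196]
  L3: h(186,196)=(186*31+196)%997=977 -> [977]
  root = 977 != target 282
Candidate A produces the target root.

Answer: A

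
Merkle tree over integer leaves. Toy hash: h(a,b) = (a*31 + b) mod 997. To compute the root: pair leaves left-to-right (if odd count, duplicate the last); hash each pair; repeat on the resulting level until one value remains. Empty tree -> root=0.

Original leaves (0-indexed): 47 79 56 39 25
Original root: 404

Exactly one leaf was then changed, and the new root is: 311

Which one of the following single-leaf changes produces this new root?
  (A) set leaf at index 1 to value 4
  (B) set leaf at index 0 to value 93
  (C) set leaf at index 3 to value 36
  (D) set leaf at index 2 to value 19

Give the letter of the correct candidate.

Answer: C

Derivation:
Original leaves: [47, 79, 56, 39, 25]
Target new root: 311
Try each candidate change and compute the resulting root:
Candidate A: set leaf[1] = 4 -> leaves = [47, 4, 56, 39, 25]
  L0: [47, 4, 56, 39, 25]
  L1: h(47,4)=(47*31+4)%997=464 h(56,39)=(56*31+39)%997=778 h(25,25)=(25*31+25)%997=800 -> [464, 778, 800]
  L2: h(464,778)=(464*31+778)%997=207 h(800,800)=(800*31+800)%997=675 -> [207, 675]
  L3: h(207,675)=(207*31+675)%997=113 -> [113]
  root = 113 != target 311
Candidate B: set leaf[0] = 93 -> leaves = [93, 79, 56, 39, 25]
  L0: [93, 79, 56, 39, 25]
  L1: h(93,79)=(93*31+79)%997=968 h(56,39)=(56*31+39)%997=778 h(25,25)=(25*31+25)%997=800 -> [968, 778, 800]
  L2: h(968,778)=(968*31+778)%997=876 h(800,800)=(800*31+800)%997=675 -> [876, 675]
  L3: h(876,675)=(876*31+675)%997=912 -> [912]
  root = 912 != target 311
Candidate C: set leaf[3] = 36 -> leaves = [47, 79, 56, 36, 25]
  L0: [47, 79, 56, 36, 25]
  L1: h(47,79)=(47*31+79)%997=539 h(56,36)=(56*31+36)%997=775 h(25,25)=(25*31+25)%997=800 -> [539, 775, 800]
  L2: h(539,775)=(539*31+775)%997=535 h(800,800)=(800*31+800)%997=675 -> [535, 675]
  L3: h(535,675)=(535*31+675)%997=311 -> [311]
  root = 311 == target 311  ** MATCH **
Candidate D: set leaf[2] = 19 -> leaves = [47, 79, 19, 39, 25]
  L0: [47, 79, 19, 39, 25]
  L1: h(47,79)=(47*31+79)%997=539 h(19,39)=(19*31+39)%997=628 h(25,25)=(25*31+25)%997=800 -> [539, 628, 800]
  L2: h(539,628)=(539*31+628)%997=388 h(800,800)=(800*31+800)%997=675 -> [388, 675]
  L3: h(388,675)=(388*31+675)%997=739 -> [739]
  root = 739 != target 311
Candidate C produces the target root.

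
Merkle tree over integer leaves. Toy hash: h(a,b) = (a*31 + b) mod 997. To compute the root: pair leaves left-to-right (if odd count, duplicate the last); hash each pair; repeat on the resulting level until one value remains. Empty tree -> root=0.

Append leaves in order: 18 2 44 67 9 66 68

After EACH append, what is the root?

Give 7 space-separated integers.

Answer: 18 560 822 845 516 346 183

Derivation:
After append 18 (leaves=[18]):
  L0: [18]
  root=18
After append 2 (leaves=[18, 2]):
  L0: [18, 2]
  L1: h(18,2)=(18*31+2)%997=560 -> [560]
  root=560
After append 44 (leaves=[18, 2, 44]):
  L0: [18, 2, 44]
  L1: h(18,2)=(18*31+2)%997=560 h(44,44)=(44*31+44)%997=411 -> [560, 411]
  L2: h(560,411)=(560*31+411)%997=822 -> [822]
  root=822
After append 67 (leaves=[18, 2, 44, 67]):
  L0: [18, 2, 44, 67]
  L1: h(18,2)=(18*31+2)%997=560 h(44,67)=(44*31+67)%997=434 -> [560, 434]
  L2: h(560,434)=(560*31+434)%997=845 -> [845]
  root=845
After append 9 (leaves=[18, 2, 44, 67, 9]):
  L0: [18, 2, 44, 67, 9]
  L1: h(18,2)=(18*31+2)%997=560 h(44,67)=(44*31+67)%997=434 h(9,9)=(9*31+9)%997=288 -> [560, 434, 288]
  L2: h(560,434)=(560*31+434)%997=845 h(288,288)=(288*31+288)%997=243 -> [845, 243]
  L3: h(845,243)=(845*31+243)%997=516 -> [516]
  root=516
After append 66 (leaves=[18, 2, 44, 67, 9, 66]):
  L0: [18, 2, 44, 67, 9, 66]
  L1: h(18,2)=(18*31+2)%997=560 h(44,67)=(44*31+67)%997=434 h(9,66)=(9*31+66)%997=345 -> [560, 434, 345]
  L2: h(560,434)=(560*31+434)%997=845 h(345,345)=(345*31+345)%997=73 -> [845, 73]
  L3: h(845,73)=(845*31+73)%997=346 -> [346]
  root=346
After append 68 (leaves=[18, 2, 44, 67, 9, 66, 68]):
  L0: [18, 2, 44, 67, 9, 66, 68]
  L1: h(18,2)=(18*31+2)%997=560 h(44,67)=(44*31+67)%997=434 h(9,66)=(9*31+66)%997=345 h(68,68)=(68*31+68)%997=182 -> [560, 434, 345, 182]
  L2: h(560,434)=(560*31+434)%997=845 h(345,182)=(345*31+182)%997=907 -> [845, 907]
  L3: h(845,907)=(845*31+907)%997=183 -> [183]
  root=183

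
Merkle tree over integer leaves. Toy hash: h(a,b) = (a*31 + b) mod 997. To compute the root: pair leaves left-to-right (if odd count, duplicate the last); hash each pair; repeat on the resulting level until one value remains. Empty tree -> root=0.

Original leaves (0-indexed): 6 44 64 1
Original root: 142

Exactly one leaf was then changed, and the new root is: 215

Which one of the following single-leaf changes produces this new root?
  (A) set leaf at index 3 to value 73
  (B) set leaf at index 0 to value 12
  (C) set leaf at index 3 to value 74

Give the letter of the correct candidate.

Answer: C

Derivation:
Original leaves: [6, 44, 64, 1]
Target new root: 215
Try each candidate change and compute the resulting root:
Candidate A: set leaf[3] = 73 -> leaves = [6, 44, 64, 73]
  L0: [6, 44, 64, 73]
  L1: h(6,44)=(6*31+44)%997=230 h(64,73)=(64*31+73)%997=63 -> [230, 63]
  L2: h(230,63)=(230*31+63)%997=214 -> [214]
  root = 214 != target 215
Candidate B: set leaf[0] = 12 -> leaves = [12, 44, 64, 1]
  L0: [12, 44, 64, 1]
  L1: h(12,44)=(12*31+44)%997=416 h(64,1)=(64*31+1)%997=988 -> [416, 988]
  L2: h(416,988)=(416*31+988)%997=923 -> [923]
  root = 923 != target 215
Candidate C: set leaf[3] = 74 -> leaves = [6, 44, 64, 74]
  L0: [6, 44, 64, 74]
  L1: h(6,44)=(6*31+44)%997=230 h(64,74)=(64*31+74)%997=64 -> [230, 64]
  L2: h(230,64)=(230*31+64)%997=215 -> [215]
  root = 215 == target 215  ** MATCH **
Candidate C produces the target root.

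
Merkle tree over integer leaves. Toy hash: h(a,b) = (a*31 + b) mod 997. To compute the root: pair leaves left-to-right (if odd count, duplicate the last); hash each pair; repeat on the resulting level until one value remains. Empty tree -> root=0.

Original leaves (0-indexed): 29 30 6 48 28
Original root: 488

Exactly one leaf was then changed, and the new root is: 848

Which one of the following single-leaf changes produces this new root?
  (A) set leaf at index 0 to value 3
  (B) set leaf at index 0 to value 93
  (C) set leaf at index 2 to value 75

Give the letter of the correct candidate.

Answer: B

Derivation:
Original leaves: [29, 30, 6, 48, 28]
Target new root: 848
Try each candidate change and compute the resulting root:
Candidate A: set leaf[0] = 3 -> leaves = [3, 30, 6, 48, 28]
  L0: [3, 30, 6, 48, 28]
  L1: h(3,30)=(3*31+30)%997=123 h(6,48)=(6*31+48)%997=234 h(28,28)=(28*31+28)%997=896 -> [123, 234, 896]
  L2: h(123,234)=(123*31+234)%997=59 h(896,896)=(896*31+896)%997=756 -> [59, 756]
  L3: h(59,756)=(59*31+756)%997=591 -> [591]
  root = 591 != target 848
Candidate B: set leaf[0] = 93 -> leaves = [93, 30, 6, 48, 28]
  L0: [93, 30, 6, 48, 28]
  L1: h(93,30)=(93*31+30)%997=919 h(6,48)=(6*31+48)%997=234 h(28,28)=(28*31+28)%997=896 -> [919, 234, 896]
  L2: h(919,234)=(919*31+234)%997=807 h(896,896)=(896*31+896)%997=756 -> [807, 756]
  L3: h(807,756)=(807*31+756)%997=848 -> [848]
  root = 848 == target 848  ** MATCH **
Candidate C: set leaf[2] = 75 -> leaves = [29, 30, 75, 48, 28]
  L0: [29, 30, 75, 48, 28]
  L1: h(29,30)=(29*31+30)%997=929 h(75,48)=(75*31+48)%997=379 h(28,28)=(28*31+28)%997=896 -> [929, 379, 896]
  L2: h(929,379)=(929*31+379)%997=265 h(896,896)=(896*31+896)%997=756 -> [265, 756]
  L3: h(265,756)=(265*31+756)%997=995 -> [995]
  root = 995 != target 848
Candidate B produces the target root.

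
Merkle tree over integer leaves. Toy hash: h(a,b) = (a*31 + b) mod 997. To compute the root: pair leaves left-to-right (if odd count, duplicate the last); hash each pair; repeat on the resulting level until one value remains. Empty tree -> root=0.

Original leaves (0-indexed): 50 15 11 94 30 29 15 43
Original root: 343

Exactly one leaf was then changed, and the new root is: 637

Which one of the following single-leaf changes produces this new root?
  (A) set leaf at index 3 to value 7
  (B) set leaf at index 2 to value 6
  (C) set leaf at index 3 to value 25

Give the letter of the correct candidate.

Original leaves: [50, 15, 11, 94, 30, 29, 15, 43]
Target new root: 637
Try each candidate change and compute the resulting root:
Candidate A: set leaf[3] = 7 -> leaves = [50, 15, 11, 7, 30, 29, 15, 43]
  L0: [50, 15, 11, 7, 30, 29, 15, 43]
  L1: h(50,15)=(50*31+15)%997=568 h(11,7)=(11*31+7)%997=348 h(30,29)=(30*31+29)%997=959 h(15,43)=(15*31+43)%997=508 -> [568, 348, 959, 508]
  L2: h(568,348)=(568*31+348)%997=10 h(959,508)=(959*31+508)%997=327 -> [10, 327]
  L3: h(10,327)=(10*31+327)%997=637 -> [637]
  root = 637 == target 637  ** MATCH **
Candidate B: set leaf[2] = 6 -> leaves = [50, 15, 6, 94, 30, 29, 15, 43]
  L0: [50, 15, 6, 94, 30, 29, 15, 43]
  L1: h(50,15)=(50*31+15)%997=568 h(6,94)=(6*31+94)%997=280 h(30,29)=(30*31+29)%997=959 h(15,43)=(15*31+43)%997=508 -> [568, 280, 959, 508]
  L2: h(568,280)=(568*31+280)%997=939 h(959,508)=(959*31+508)%997=327 -> [939, 327]
  L3: h(939,327)=(939*31+327)%997=523 -> [523]
  root = 523 != target 637
Candidate C: set leaf[3] = 25 -> leaves = [50, 15, 11, 25, 30, 29, 15, 43]
  L0: [50, 15, 11, 25, 30, 29, 15, 43]
  L1: h(50,15)=(50*31+15)%997=568 h(11,25)=(11*31+25)%997=366 h(30,29)=(30*31+29)%997=959 h(15,43)=(15*31+43)%997=508 -> [568, 366, 959, 508]
  L2: h(568,366)=(568*31+366)%997=28 h(959,508)=(959*31+508)%997=327 -> [28, 327]
  L3: h(28,327)=(28*31+327)%997=198 -> [198]
  root = 198 != target 637
Candidate A produces the target root.

Answer: A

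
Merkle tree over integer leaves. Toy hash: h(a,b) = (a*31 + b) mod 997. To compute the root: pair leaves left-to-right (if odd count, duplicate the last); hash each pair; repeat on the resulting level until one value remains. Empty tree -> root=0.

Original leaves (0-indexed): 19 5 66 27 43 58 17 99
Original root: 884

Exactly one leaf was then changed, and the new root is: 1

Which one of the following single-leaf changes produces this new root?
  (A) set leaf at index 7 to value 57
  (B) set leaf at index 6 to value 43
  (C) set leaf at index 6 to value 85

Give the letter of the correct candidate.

Answer: C

Derivation:
Original leaves: [19, 5, 66, 27, 43, 58, 17, 99]
Target new root: 1
Try each candidate change and compute the resulting root:
Candidate A: set leaf[7] = 57 -> leaves = [19, 5, 66, 27, 43, 58, 17, 57]
  L0: [19, 5, 66, 27, 43, 58, 17, 57]
  L1: h(19,5)=(19*31+5)%997=594 h(66,27)=(66*31+27)%997=79 h(43,58)=(43*31+58)%997=394 h(17,57)=(17*31+57)%997=584 -> [594, 79, 394, 584]
  L2: h(594,79)=(594*31+79)%997=547 h(394,584)=(394*31+584)%997=834 -> [547, 834]
  L3: h(547,834)=(547*31+834)%997=842 -> [842]
  root = 842 != target 1
Candidate B: set leaf[6] = 43 -> leaves = [19, 5, 66, 27, 43, 58, 43, 99]
  L0: [19, 5, 66, 27, 43, 58, 43, 99]
  L1: h(19,5)=(19*31+5)%997=594 h(66,27)=(66*31+27)%997=79 h(43,58)=(43*31+58)%997=394 h(43,99)=(43*31+99)%997=435 -> [594, 79, 394, 435]
  L2: h(594,79)=(594*31+79)%997=547 h(394,435)=(394*31+435)%997=685 -> [547, 685]
  L3: h(547,685)=(547*31+685)%997=693 -> [693]
  root = 693 != target 1
Candidate C: set leaf[6] = 85 -> leaves = [19, 5, 66, 27, 43, 58, 85, 99]
  L0: [19, 5, 66, 27, 43, 58, 85, 99]
  L1: h(19,5)=(19*31+5)%997=594 h(66,27)=(66*31+27)%997=79 h(43,58)=(43*31+58)%997=394 h(85,99)=(85*31+99)%997=740 -> [594, 79, 394, 740]
  L2: h(594,79)=(594*31+79)%997=547 h(394,740)=(394*31+740)%997=990 -> [547, 990]
  L3: h(547,990)=(547*31+990)%997=1 -> [1]
  root = 1 == target 1  ** MATCH **
Candidate C produces the target root.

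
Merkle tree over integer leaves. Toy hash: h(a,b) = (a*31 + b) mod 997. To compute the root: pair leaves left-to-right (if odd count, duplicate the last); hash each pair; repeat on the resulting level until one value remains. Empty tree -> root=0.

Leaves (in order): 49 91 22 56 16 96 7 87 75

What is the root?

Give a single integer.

L0: [49, 91, 22, 56, 16, 96, 7, 87, 75]
L1: h(49,91)=(49*31+91)%997=613 h(22,56)=(22*31+56)%997=738 h(16,96)=(16*31+96)%997=592 h(7,87)=(7*31+87)%997=304 h(75,75)=(75*31+75)%997=406 -> [613, 738, 592, 304, 406]
L2: h(613,738)=(613*31+738)%997=798 h(592,304)=(592*31+304)%997=710 h(406,406)=(406*31+406)%997=31 -> [798, 710, 31]
L3: h(798,710)=(798*31+710)%997=523 h(31,31)=(31*31+31)%997=992 -> [523, 992]
L4: h(523,992)=(523*31+992)%997=256 -> [256]

Answer: 256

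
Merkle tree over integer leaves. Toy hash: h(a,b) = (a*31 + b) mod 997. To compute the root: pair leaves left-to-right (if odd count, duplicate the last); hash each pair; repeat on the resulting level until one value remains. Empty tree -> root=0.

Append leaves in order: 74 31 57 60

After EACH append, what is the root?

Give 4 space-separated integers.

Answer: 74 331 121 124

Derivation:
After append 74 (leaves=[74]):
  L0: [74]
  root=74
After append 31 (leaves=[74, 31]):
  L0: [74, 31]
  L1: h(74,31)=(74*31+31)%997=331 -> [331]
  root=331
After append 57 (leaves=[74, 31, 57]):
  L0: [74, 31, 57]
  L1: h(74,31)=(74*31+31)%997=331 h(57,57)=(57*31+57)%997=827 -> [331, 827]
  L2: h(331,827)=(331*31+827)%997=121 -> [121]
  root=121
After append 60 (leaves=[74, 31, 57, 60]):
  L0: [74, 31, 57, 60]
  L1: h(74,31)=(74*31+31)%997=331 h(57,60)=(57*31+60)%997=830 -> [331, 830]
  L2: h(331,830)=(331*31+830)%997=124 -> [124]
  root=124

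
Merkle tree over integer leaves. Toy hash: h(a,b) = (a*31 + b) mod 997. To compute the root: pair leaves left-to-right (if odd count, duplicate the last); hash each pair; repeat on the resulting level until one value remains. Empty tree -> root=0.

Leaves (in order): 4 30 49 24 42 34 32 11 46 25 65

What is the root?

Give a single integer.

Answer: 332

Derivation:
L0: [4, 30, 49, 24, 42, 34, 32, 11, 46, 25, 65]
L1: h(4,30)=(4*31+30)%997=154 h(49,24)=(49*31+24)%997=546 h(42,34)=(42*31+34)%997=339 h(32,11)=(32*31+11)%997=6 h(46,25)=(46*31+25)%997=454 h(65,65)=(65*31+65)%997=86 -> [154, 546, 339, 6, 454, 86]
L2: h(154,546)=(154*31+546)%997=335 h(339,6)=(339*31+6)%997=545 h(454,86)=(454*31+86)%997=202 -> [335, 545, 202]
L3: h(335,545)=(335*31+545)%997=960 h(202,202)=(202*31+202)%997=482 -> [960, 482]
L4: h(960,482)=(960*31+482)%997=332 -> [332]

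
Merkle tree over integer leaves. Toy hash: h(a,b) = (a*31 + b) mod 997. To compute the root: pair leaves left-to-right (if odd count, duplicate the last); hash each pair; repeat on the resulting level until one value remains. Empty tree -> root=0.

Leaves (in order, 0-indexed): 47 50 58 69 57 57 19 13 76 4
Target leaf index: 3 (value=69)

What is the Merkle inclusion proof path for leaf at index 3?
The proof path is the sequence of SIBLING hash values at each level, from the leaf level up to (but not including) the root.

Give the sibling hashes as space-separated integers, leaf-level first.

Answer: 58 510 317 909

Derivation:
L0 (leaves): [47, 50, 58, 69, 57, 57, 19, 13, 76, 4], target index=3
L1: h(47,50)=(47*31+50)%997=510 [pair 0] h(58,69)=(58*31+69)%997=870 [pair 1] h(57,57)=(57*31+57)%997=827 [pair 2] h(19,13)=(19*31+13)%997=602 [pair 3] h(76,4)=(76*31+4)%997=366 [pair 4] -> [510, 870, 827, 602, 366]
  Sibling for proof at L0: 58
L2: h(510,870)=(510*31+870)%997=728 [pair 0] h(827,602)=(827*31+602)%997=317 [pair 1] h(366,366)=(366*31+366)%997=745 [pair 2] -> [728, 317, 745]
  Sibling for proof at L1: 510
L3: h(728,317)=(728*31+317)%997=951 [pair 0] h(745,745)=(745*31+745)%997=909 [pair 1] -> [951, 909]
  Sibling for proof at L2: 317
L4: h(951,909)=(951*31+909)%997=480 [pair 0] -> [480]
  Sibling for proof at L3: 909
Root: 480
Proof path (sibling hashes from leaf to root): [58, 510, 317, 909]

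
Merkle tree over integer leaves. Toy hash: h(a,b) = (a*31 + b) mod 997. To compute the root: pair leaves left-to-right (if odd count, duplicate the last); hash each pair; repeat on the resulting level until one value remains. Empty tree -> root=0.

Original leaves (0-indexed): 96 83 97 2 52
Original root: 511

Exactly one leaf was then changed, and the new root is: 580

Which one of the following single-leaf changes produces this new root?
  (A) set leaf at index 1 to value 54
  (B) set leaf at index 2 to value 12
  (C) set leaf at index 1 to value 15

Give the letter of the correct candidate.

Answer: B

Derivation:
Original leaves: [96, 83, 97, 2, 52]
Target new root: 580
Try each candidate change and compute the resulting root:
Candidate A: set leaf[1] = 54 -> leaves = [96, 54, 97, 2, 52]
  L0: [96, 54, 97, 2, 52]
  L1: h(96,54)=(96*31+54)%997=39 h(97,2)=(97*31+2)%997=18 h(52,52)=(52*31+52)%997=667 -> [39, 18, 667]
  L2: h(39,18)=(39*31+18)%997=230 h(667,667)=(667*31+667)%997=407 -> [230, 407]
  L3: h(230,407)=(230*31+407)%997=558 -> [558]
  root = 558 != target 580
Candidate B: set leaf[2] = 12 -> leaves = [96, 83, 12, 2, 52]
  L0: [96, 83, 12, 2, 52]
  L1: h(96,83)=(96*31+83)%997=68 h(12,2)=(12*31+2)%997=374 h(52,52)=(52*31+52)%997=667 -> [68, 374, 667]
  L2: h(68,374)=(68*31+374)%997=488 h(667,667)=(667*31+667)%997=407 -> [488, 407]
  L3: h(488,407)=(488*31+407)%997=580 -> [580]
  root = 580 == target 580  ** MATCH **
Candidate C: set leaf[1] = 15 -> leaves = [96, 15, 97, 2, 52]
  L0: [96, 15, 97, 2, 52]
  L1: h(96,15)=(96*31+15)%997=0 h(97,2)=(97*31+2)%997=18 h(52,52)=(52*31+52)%997=667 -> [0, 18, 667]
  L2: h(0,18)=(0*31+18)%997=18 h(667,667)=(667*31+667)%997=407 -> [18, 407]
  L3: h(18,407)=(18*31+407)%997=965 -> [965]
  root = 965 != target 580
Candidate B produces the target root.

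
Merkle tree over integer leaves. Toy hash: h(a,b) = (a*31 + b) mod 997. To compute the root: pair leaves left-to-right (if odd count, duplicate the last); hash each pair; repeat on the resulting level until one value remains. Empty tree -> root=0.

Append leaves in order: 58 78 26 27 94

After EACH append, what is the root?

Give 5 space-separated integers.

Answer: 58 879 165 166 705

Derivation:
After append 58 (leaves=[58]):
  L0: [58]
  root=58
After append 78 (leaves=[58, 78]):
  L0: [58, 78]
  L1: h(58,78)=(58*31+78)%997=879 -> [879]
  root=879
After append 26 (leaves=[58, 78, 26]):
  L0: [58, 78, 26]
  L1: h(58,78)=(58*31+78)%997=879 h(26,26)=(26*31+26)%997=832 -> [879, 832]
  L2: h(879,832)=(879*31+832)%997=165 -> [165]
  root=165
After append 27 (leaves=[58, 78, 26, 27]):
  L0: [58, 78, 26, 27]
  L1: h(58,78)=(58*31+78)%997=879 h(26,27)=(26*31+27)%997=833 -> [879, 833]
  L2: h(879,833)=(879*31+833)%997=166 -> [166]
  root=166
After append 94 (leaves=[58, 78, 26, 27, 94]):
  L0: [58, 78, 26, 27, 94]
  L1: h(58,78)=(58*31+78)%997=879 h(26,27)=(26*31+27)%997=833 h(94,94)=(94*31+94)%997=17 -> [879, 833, 17]
  L2: h(879,833)=(879*31+833)%997=166 h(17,17)=(17*31+17)%997=544 -> [166, 544]
  L3: h(166,544)=(166*31+544)%997=705 -> [705]
  root=705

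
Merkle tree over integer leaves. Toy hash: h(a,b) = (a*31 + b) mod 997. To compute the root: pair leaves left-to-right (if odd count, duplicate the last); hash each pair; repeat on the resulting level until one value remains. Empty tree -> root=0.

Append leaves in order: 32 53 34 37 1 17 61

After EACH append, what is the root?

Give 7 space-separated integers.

After append 32 (leaves=[32]):
  L0: [32]
  root=32
After append 53 (leaves=[32, 53]):
  L0: [32, 53]
  L1: h(32,53)=(32*31+53)%997=48 -> [48]
  root=48
After append 34 (leaves=[32, 53, 34]):
  L0: [32, 53, 34]
  L1: h(32,53)=(32*31+53)%997=48 h(34,34)=(34*31+34)%997=91 -> [48, 91]
  L2: h(48,91)=(48*31+91)%997=582 -> [582]
  root=582
After append 37 (leaves=[32, 53, 34, 37]):
  L0: [32, 53, 34, 37]
  L1: h(32,53)=(32*31+53)%997=48 h(34,37)=(34*31+37)%997=94 -> [48, 94]
  L2: h(48,94)=(48*31+94)%997=585 -> [585]
  root=585
After append 1 (leaves=[32, 53, 34, 37, 1]):
  L0: [32, 53, 34, 37, 1]
  L1: h(32,53)=(32*31+53)%997=48 h(34,37)=(34*31+37)%997=94 h(1,1)=(1*31+1)%997=32 -> [48, 94, 32]
  L2: h(48,94)=(48*31+94)%997=585 h(32,32)=(32*31+32)%997=27 -> [585, 27]
  L3: h(585,27)=(585*31+27)%997=216 -> [216]
  root=216
After append 17 (leaves=[32, 53, 34, 37, 1, 17]):
  L0: [32, 53, 34, 37, 1, 17]
  L1: h(32,53)=(32*31+53)%997=48 h(34,37)=(34*31+37)%997=94 h(1,17)=(1*31+17)%997=48 -> [48, 94, 48]
  L2: h(48,94)=(48*31+94)%997=585 h(48,48)=(48*31+48)%997=539 -> [585, 539]
  L3: h(585,539)=(585*31+539)%997=728 -> [728]
  root=728
After append 61 (leaves=[32, 53, 34, 37, 1, 17, 61]):
  L0: [32, 53, 34, 37, 1, 17, 61]
  L1: h(32,53)=(32*31+53)%997=48 h(34,37)=(34*31+37)%997=94 h(1,17)=(1*31+17)%997=48 h(61,61)=(61*31+61)%997=955 -> [48, 94, 48, 955]
  L2: h(48,94)=(48*31+94)%997=585 h(48,955)=(48*31+955)%997=449 -> [585, 449]
  L3: h(585,449)=(585*31+449)%997=638 -> [638]
  root=638

Answer: 32 48 582 585 216 728 638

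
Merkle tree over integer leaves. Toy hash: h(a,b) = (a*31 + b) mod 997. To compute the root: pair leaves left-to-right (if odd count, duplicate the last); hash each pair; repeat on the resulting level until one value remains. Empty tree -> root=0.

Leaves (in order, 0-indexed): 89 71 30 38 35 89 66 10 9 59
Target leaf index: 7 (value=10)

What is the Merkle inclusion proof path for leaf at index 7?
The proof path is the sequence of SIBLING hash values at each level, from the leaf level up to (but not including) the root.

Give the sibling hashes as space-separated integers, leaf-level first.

L0 (leaves): [89, 71, 30, 38, 35, 89, 66, 10, 9, 59], target index=7
L1: h(89,71)=(89*31+71)%997=836 [pair 0] h(30,38)=(30*31+38)%997=968 [pair 1] h(35,89)=(35*31+89)%997=177 [pair 2] h(66,10)=(66*31+10)%997=62 [pair 3] h(9,59)=(9*31+59)%997=338 [pair 4] -> [836, 968, 177, 62, 338]
  Sibling for proof at L0: 66
L2: h(836,968)=(836*31+968)%997=962 [pair 0] h(177,62)=(177*31+62)%997=564 [pair 1] h(338,338)=(338*31+338)%997=846 [pair 2] -> [962, 564, 846]
  Sibling for proof at L1: 177
L3: h(962,564)=(962*31+564)%997=476 [pair 0] h(846,846)=(846*31+846)%997=153 [pair 1] -> [476, 153]
  Sibling for proof at L2: 962
L4: h(476,153)=(476*31+153)%997=951 [pair 0] -> [951]
  Sibling for proof at L3: 153
Root: 951
Proof path (sibling hashes from leaf to root): [66, 177, 962, 153]

Answer: 66 177 962 153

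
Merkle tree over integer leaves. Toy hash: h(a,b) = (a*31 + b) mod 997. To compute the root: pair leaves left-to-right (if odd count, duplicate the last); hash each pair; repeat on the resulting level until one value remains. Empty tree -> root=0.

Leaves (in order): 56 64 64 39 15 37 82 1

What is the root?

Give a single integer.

L0: [56, 64, 64, 39, 15, 37, 82, 1]
L1: h(56,64)=(56*31+64)%997=803 h(64,39)=(64*31+39)%997=29 h(15,37)=(15*31+37)%997=502 h(82,1)=(82*31+1)%997=549 -> [803, 29, 502, 549]
L2: h(803,29)=(803*31+29)%997=994 h(502,549)=(502*31+549)%997=159 -> [994, 159]
L3: h(994,159)=(994*31+159)%997=66 -> [66]

Answer: 66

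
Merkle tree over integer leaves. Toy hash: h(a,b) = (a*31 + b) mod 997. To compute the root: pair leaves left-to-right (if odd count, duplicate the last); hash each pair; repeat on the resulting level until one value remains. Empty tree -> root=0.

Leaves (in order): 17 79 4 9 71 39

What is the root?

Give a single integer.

L0: [17, 79, 4, 9, 71, 39]
L1: h(17,79)=(17*31+79)%997=606 h(4,9)=(4*31+9)%997=133 h(71,39)=(71*31+39)%997=246 -> [606, 133, 246]
L2: h(606,133)=(606*31+133)%997=973 h(246,246)=(246*31+246)%997=893 -> [973, 893]
L3: h(973,893)=(973*31+893)%997=149 -> [149]

Answer: 149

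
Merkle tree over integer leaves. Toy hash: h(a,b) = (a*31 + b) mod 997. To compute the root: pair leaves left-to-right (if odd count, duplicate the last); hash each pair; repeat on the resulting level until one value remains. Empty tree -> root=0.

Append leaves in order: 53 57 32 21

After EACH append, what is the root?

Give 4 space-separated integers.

After append 53 (leaves=[53]):
  L0: [53]
  root=53
After append 57 (leaves=[53, 57]):
  L0: [53, 57]
  L1: h(53,57)=(53*31+57)%997=703 -> [703]
  root=703
After append 32 (leaves=[53, 57, 32]):
  L0: [53, 57, 32]
  L1: h(53,57)=(53*31+57)%997=703 h(32,32)=(32*31+32)%997=27 -> [703, 27]
  L2: h(703,27)=(703*31+27)%997=883 -> [883]
  root=883
After append 21 (leaves=[53, 57, 32, 21]):
  L0: [53, 57, 32, 21]
  L1: h(53,57)=(53*31+57)%997=703 h(32,21)=(32*31+21)%997=16 -> [703, 16]
  L2: h(703,16)=(703*31+16)%997=872 -> [872]
  root=872

Answer: 53 703 883 872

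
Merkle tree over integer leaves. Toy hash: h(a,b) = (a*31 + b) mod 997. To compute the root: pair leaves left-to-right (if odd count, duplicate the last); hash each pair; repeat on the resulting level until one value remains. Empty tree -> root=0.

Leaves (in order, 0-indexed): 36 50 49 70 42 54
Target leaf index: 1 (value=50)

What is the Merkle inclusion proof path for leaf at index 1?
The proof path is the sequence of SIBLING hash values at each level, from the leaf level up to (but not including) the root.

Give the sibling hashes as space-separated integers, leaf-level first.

Answer: 36 592 521

Derivation:
L0 (leaves): [36, 50, 49, 70, 42, 54], target index=1
L1: h(36,50)=(36*31+50)%997=169 [pair 0] h(49,70)=(49*31+70)%997=592 [pair 1] h(42,54)=(42*31+54)%997=359 [pair 2] -> [169, 592, 359]
  Sibling for proof at L0: 36
L2: h(169,592)=(169*31+592)%997=846 [pair 0] h(359,359)=(359*31+359)%997=521 [pair 1] -> [846, 521]
  Sibling for proof at L1: 592
L3: h(846,521)=(846*31+521)%997=825 [pair 0] -> [825]
  Sibling for proof at L2: 521
Root: 825
Proof path (sibling hashes from leaf to root): [36, 592, 521]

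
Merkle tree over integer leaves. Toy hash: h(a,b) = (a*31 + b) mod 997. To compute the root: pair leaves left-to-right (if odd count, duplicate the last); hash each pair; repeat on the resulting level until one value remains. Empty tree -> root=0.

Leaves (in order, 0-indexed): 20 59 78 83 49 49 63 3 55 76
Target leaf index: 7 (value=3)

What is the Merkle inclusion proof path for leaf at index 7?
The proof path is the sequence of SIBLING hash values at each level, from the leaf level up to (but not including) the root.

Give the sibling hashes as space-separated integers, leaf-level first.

Answer: 63 571 619 231

Derivation:
L0 (leaves): [20, 59, 78, 83, 49, 49, 63, 3, 55, 76], target index=7
L1: h(20,59)=(20*31+59)%997=679 [pair 0] h(78,83)=(78*31+83)%997=507 [pair 1] h(49,49)=(49*31+49)%997=571 [pair 2] h(63,3)=(63*31+3)%997=959 [pair 3] h(55,76)=(55*31+76)%997=784 [pair 4] -> [679, 507, 571, 959, 784]
  Sibling for proof at L0: 63
L2: h(679,507)=(679*31+507)%997=619 [pair 0] h(571,959)=(571*31+959)%997=714 [pair 1] h(784,784)=(784*31+784)%997=163 [pair 2] -> [619, 714, 163]
  Sibling for proof at L1: 571
L3: h(619,714)=(619*31+714)%997=960 [pair 0] h(163,163)=(163*31+163)%997=231 [pair 1] -> [960, 231]
  Sibling for proof at L2: 619
L4: h(960,231)=(960*31+231)%997=81 [pair 0] -> [81]
  Sibling for proof at L3: 231
Root: 81
Proof path (sibling hashes from leaf to root): [63, 571, 619, 231]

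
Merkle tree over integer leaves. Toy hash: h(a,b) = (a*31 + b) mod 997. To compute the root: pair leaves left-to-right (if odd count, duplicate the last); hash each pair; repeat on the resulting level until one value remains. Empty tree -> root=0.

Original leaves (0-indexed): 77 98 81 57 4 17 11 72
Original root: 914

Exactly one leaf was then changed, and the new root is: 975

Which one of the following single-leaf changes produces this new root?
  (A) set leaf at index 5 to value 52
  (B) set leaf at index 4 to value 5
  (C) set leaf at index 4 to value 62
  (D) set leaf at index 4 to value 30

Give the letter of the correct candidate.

Answer: D

Derivation:
Original leaves: [77, 98, 81, 57, 4, 17, 11, 72]
Target new root: 975
Try each candidate change and compute the resulting root:
Candidate A: set leaf[5] = 52 -> leaves = [77, 98, 81, 57, 4, 52, 11, 72]
  L0: [77, 98, 81, 57, 4, 52, 11, 72]
  L1: h(77,98)=(77*31+98)%997=491 h(81,57)=(81*31+57)%997=574 h(4,52)=(4*31+52)%997=176 h(11,72)=(11*31+72)%997=413 -> [491, 574, 176, 413]
  L2: h(491,574)=(491*31+574)%997=840 h(176,413)=(176*31+413)%997=884 -> [840, 884]
  L3: h(840,884)=(840*31+884)%997=5 -> [5]
  root = 5 != target 975
Candidate B: set leaf[4] = 5 -> leaves = [77, 98, 81, 57, 5, 17, 11, 72]
  L0: [77, 98, 81, 57, 5, 17, 11, 72]
  L1: h(77,98)=(77*31+98)%997=491 h(81,57)=(81*31+57)%997=574 h(5,17)=(5*31+17)%997=172 h(11,72)=(11*31+72)%997=413 -> [491, 574, 172, 413]
  L2: h(491,574)=(491*31+574)%997=840 h(172,413)=(172*31+413)%997=760 -> [840, 760]
  L3: h(840,760)=(840*31+760)%997=878 -> [878]
  root = 878 != target 975
Candidate C: set leaf[4] = 62 -> leaves = [77, 98, 81, 57, 62, 17, 11, 72]
  L0: [77, 98, 81, 57, 62, 17, 11, 72]
  L1: h(77,98)=(77*31+98)%997=491 h(81,57)=(81*31+57)%997=574 h(62,17)=(62*31+17)%997=942 h(11,72)=(11*31+72)%997=413 -> [491, 574, 942, 413]
  L2: h(491,574)=(491*31+574)%997=840 h(942,413)=(942*31+413)%997=702 -> [840, 702]
  L3: h(840,702)=(840*31+702)%997=820 -> [820]
  root = 820 != target 975
Candidate D: set leaf[4] = 30 -> leaves = [77, 98, 81, 57, 30, 17, 11, 72]
  L0: [77, 98, 81, 57, 30, 17, 11, 72]
  L1: h(77,98)=(77*31+98)%997=491 h(81,57)=(81*31+57)%997=574 h(30,17)=(30*31+17)%997=947 h(11,72)=(11*31+72)%997=413 -> [491, 574, 947, 413]
  L2: h(491,574)=(491*31+574)%997=840 h(947,413)=(947*31+413)%997=857 -> [840, 857]
  L3: h(840,857)=(840*31+857)%997=975 -> [975]
  root = 975 == target 975  ** MATCH **
Candidate D produces the target root.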